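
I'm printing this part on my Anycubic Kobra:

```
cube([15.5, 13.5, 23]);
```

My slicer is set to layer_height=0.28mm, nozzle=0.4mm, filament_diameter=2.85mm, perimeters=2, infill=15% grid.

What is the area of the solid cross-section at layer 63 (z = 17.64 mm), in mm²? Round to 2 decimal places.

At z = 17.64 mm: the 15.5×13.5 cube contributes its full rectangle (area 209.25 mm²). Overall, the cross-section is a single solid region. Net area = 209.25 mm².

209.25 mm²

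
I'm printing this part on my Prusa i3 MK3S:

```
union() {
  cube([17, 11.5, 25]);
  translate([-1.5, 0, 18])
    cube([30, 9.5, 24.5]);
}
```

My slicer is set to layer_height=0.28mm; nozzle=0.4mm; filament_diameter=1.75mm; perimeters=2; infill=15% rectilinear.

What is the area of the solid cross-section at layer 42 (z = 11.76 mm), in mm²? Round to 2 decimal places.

At z = 11.76 mm: the cube (footprint 17×11.5) is included at this height (area 195.50 mm²); the cube at (-1.5, 0) does not reach this height (z outside [18, 42.5]); Merging all regions: only the 17×11.5 cube is present, so the union is just that shape — area = 195.50 mm². Overall, the cross-section is a single solid region. Net area = 195.50 mm².

195.50 mm²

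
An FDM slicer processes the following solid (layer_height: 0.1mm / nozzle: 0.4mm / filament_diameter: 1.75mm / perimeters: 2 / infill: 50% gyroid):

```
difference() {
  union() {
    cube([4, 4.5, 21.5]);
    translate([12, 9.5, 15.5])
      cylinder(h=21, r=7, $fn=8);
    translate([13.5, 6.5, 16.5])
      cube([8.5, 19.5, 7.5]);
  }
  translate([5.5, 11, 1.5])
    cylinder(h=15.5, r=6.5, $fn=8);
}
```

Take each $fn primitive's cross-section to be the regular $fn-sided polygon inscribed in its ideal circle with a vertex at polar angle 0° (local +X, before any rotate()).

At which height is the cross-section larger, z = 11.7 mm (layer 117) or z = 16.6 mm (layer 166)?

layer 166 (z = 16.6 mm)

Layer 117 (z = 11.7): the cube is present — its section is the full 4×4.5 rectangle (area 18.00 mm²); the cylinder at (12, 9.5) is not intersected at this z (z outside [15.5, 36.5]); the cube at (13.5, 6.5) does not reach this height (z outside [16.5, 24]); Taking the union: only the 4×4.5 cube is present, so the union is just that shape — area = 18.00 mm²; the r=6.5 cylinder at (5.5, 11) contributes a regular 8-gon of circumradius 6.5 (area = (8/2)·6.500²·sin(360°/8) = 119.50 mm²); After the difference (first − rest): starting from the result so far (18.00 mm²), the r=6.5 cylinder at (5.5, 11) misses the remaining region (no effect) — area = 18.00 mm². So its area = 18.00 mm². Layer 166 (z = 16.6): the cube (footprint 4×4.5) is included at this height (area 18.00 mm²); the cylinder at (12, 9.5): section is a regular 8-gon, circumradius r=7 (area = (8/2)·7.000²·sin(360°/8) = 138.59 mm²); the 8.5×19.5 cube at (13.5, 6.5) contributes its full rectangle (area 165.75 mm²); Merging all regions: the regions partially overlap — summed areas 322.34 mm² minus the doubly-counted overlap 39.25 mm² gives 283.09 mm² — area = 283.09 mm²; the cylinder at (5.5, 11): section is a regular 8-gon, circumradius r=6.5 (area = (8/2)·6.500²·sin(360°/8) = 119.50 mm²); Taking the first minus the rest: starting from the result so far (283.09 mm²), the r=6.5 cylinder at (5.5, 11) partially overlaps it — only the 47.18 mm² overlap (of its 119.50 mm²) is removed, clipping the outline — area = 235.91 mm². So its area = 235.91 mm². Layer 166 is larger (235.91 vs 18.00 mm²).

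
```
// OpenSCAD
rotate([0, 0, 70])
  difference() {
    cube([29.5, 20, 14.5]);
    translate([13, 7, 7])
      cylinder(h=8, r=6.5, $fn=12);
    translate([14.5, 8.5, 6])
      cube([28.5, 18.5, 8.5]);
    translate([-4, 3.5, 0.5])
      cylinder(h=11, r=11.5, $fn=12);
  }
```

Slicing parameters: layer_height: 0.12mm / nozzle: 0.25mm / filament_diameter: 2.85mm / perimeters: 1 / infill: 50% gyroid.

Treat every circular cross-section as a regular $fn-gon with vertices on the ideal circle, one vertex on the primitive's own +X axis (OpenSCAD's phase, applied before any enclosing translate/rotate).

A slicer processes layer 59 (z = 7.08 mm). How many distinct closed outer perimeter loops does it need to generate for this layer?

At z = 7.08 mm: the 29.5×20 cube contributes its full rectangle; the cylinder at (13, 7): section is a regular 12-gon, circumradius r=6.5; the cube at (14.5, 8.5) (footprint 28.5×18.5) is included at this height; the cylinder at (-4, 3.5): section is a regular 12-gon, circumradius r=11.5; After the difference (first − rest): starting from the 29.5×20 cube, the r=6.5 cylinder at (13, 7) lies wholly inside it (removes its full 126.75 mm² and its 40.38 mm outline becomes a hole wall); the 28.5×18.5 cube at (14.5, 8.5) partially overlaps it — only the 157.46 mm² overlap (of its 527.25 mm²) is removed, clipping the outline; the r=11.5 cylinder at (-4, 3.5) partially overlaps it — only the 79.73 mm² overlap (of its 396.75 mm²) is removed, clipping the outline — 2 connected regions; (rotated 70° about Z; rotation is an isometry so areas/perimeters/island counts are preserved). The result has 2 disconnected regions.

2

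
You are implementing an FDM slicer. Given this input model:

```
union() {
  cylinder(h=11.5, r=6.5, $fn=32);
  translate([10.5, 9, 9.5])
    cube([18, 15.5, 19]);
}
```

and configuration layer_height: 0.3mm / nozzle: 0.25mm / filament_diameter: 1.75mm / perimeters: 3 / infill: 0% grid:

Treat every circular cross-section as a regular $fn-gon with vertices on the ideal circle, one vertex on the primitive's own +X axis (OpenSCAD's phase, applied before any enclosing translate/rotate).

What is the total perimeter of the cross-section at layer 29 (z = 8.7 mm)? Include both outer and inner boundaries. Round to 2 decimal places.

40.78 mm

At z = 8.7 mm: the r=6.5 cylinder gives a regular 32-gon of circumradius 6.5 (constant along its height) (perimeter = 2·32·6.500·sin(180°/32) = 40.78 mm); the cube at (10.5, 9) is not intersected at this z (z outside [9.5, 28.5]); Combining (union): only the r=6.5 cylinder is present, so the union is just that shape — boundary = 40.78 mm. Overall, the cross-section is a single solid region. Total boundary length (outer) = 40.78 mm.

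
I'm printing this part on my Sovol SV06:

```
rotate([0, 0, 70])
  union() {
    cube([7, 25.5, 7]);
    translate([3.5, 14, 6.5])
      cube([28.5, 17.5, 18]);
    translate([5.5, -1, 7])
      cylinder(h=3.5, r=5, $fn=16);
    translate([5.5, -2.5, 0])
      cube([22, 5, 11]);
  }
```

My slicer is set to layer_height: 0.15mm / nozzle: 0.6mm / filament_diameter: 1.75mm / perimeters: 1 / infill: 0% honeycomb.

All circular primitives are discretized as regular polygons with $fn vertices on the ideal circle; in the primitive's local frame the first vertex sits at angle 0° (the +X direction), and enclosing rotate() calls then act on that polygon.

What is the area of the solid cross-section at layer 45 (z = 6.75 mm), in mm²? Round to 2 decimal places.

At z = 6.75 mm: the cube is present — its section is the full 7×25.5 rectangle (area 178.50 mm²); the cube at (3.5, 14) is present — its section is the full 28.5×17.5 rectangle (area 498.75 mm²); the cylinder at (5.5, -1) is not intersected at this z (z outside [7, 10.5]); the cube at (5.5, -2.5) is present — its section is the full 22×5 rectangle (area 110.00 mm²); Combining (union): the regions partially overlap — summed areas 787.25 mm² minus the doubly-counted overlap 44.00 mm² gives 743.25 mm² — area = 743.25 mm²; (whole slice rotated 70° about Z — lengths, areas and connectivity unchanged). Overall, the cross-section is a single solid region. Net area = 743.25 mm².

743.25 mm²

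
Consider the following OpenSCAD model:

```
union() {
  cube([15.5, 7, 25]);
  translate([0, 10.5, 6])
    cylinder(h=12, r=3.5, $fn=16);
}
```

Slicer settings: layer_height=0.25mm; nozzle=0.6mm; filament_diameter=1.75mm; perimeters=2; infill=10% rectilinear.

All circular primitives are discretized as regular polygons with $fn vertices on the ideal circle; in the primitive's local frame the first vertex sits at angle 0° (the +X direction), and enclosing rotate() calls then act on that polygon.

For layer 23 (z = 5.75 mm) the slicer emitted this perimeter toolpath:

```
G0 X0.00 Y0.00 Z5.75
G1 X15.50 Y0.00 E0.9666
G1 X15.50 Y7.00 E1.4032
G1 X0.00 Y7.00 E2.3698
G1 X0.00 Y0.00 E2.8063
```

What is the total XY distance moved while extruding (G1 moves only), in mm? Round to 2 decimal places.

45.00 mm

Sum the Euclidean lengths of each G1 segment: total = 45.00 mm.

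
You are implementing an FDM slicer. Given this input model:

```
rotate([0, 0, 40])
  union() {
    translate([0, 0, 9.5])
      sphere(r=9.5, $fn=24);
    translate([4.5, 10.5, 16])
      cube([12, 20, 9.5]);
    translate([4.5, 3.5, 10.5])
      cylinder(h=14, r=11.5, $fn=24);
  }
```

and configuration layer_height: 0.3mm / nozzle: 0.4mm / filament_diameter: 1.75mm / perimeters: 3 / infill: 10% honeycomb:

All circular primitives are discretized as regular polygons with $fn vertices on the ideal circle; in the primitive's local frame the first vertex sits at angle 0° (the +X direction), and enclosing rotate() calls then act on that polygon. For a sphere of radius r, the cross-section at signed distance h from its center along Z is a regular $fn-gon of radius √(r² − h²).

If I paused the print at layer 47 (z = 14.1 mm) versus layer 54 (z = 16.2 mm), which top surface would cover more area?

Layer 47 (z = 14.1): the r=9.5 sphere slices to a regular 24-gon of circumradius 8.312 (√(r²−h²) with h=4.6 from center) (area = (24/2)·8.312²·sin(360°/24) = 214.58 mm²); the cube at (4.5, 10.5) does not reach this height (z outside [16, 25.5]); the r=11.5 cylinder at (4.5, 3.5) contributes a regular 24-gon of circumradius 11.5 (area = (24/2)·11.500²·sin(360°/24) = 410.75 mm²); Taking the union: the regions partially overlap — summed areas 625.33 mm² minus the doubly-counted overlap 183.42 mm² gives 441.90 mm² — area = 441.90 mm²; (whole slice rotated 40° about Z — lengths, areas and connectivity unchanged). So its area = 441.90 mm². Layer 54 (z = 16.2): the r=9.5 sphere slices to a regular 24-gon of circumradius 6.735 (√(r²−h²) with h=6.7 from center) (area = (24/2)·6.735²·sin(360°/24) = 140.88 mm²); the cube at (4.5, 10.5) (footprint 12×20) is included at this height (area 240.00 mm²); the cylinder at (4.5, 3.5): section is a regular 24-gon, circumradius r=11.5 (area = (24/2)·11.500²·sin(360°/24) = 410.75 mm²); Merging all regions: the regions partially overlap — summed areas 791.63 mm² minus the doubly-counted overlap 162.36 mm² gives 629.26 mm² — area = 629.26 mm²; (whole slice rotated 40° about Z — lengths, areas and connectivity unchanged). So its area = 629.26 mm². Layer 54 is larger (629.26 vs 441.90 mm²).

layer 54 (z = 16.2 mm)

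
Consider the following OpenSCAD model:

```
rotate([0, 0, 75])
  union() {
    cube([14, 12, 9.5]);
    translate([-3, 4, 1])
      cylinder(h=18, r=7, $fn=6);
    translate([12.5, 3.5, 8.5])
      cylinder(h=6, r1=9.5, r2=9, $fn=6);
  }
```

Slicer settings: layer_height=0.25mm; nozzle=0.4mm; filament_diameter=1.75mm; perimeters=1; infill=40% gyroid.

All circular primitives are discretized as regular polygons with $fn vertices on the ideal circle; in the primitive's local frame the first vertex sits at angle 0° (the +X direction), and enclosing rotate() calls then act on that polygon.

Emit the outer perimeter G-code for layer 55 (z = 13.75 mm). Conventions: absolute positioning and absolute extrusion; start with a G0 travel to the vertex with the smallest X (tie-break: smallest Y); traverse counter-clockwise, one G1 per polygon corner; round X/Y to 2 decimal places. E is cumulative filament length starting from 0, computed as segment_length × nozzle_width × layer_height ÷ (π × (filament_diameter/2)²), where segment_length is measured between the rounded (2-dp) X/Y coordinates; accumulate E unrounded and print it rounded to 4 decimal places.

G0 X-11.40 Y-3.67 Z13.75
G1 X-6.45 Y-8.62 E0.2910
G1 X0.31 Y-6.81 E0.5820
G1 X2.12 Y-0.05 E0.8729
G1 X-2.23 Y4.30 E1.1287
G1 X6.26 Y6.57 E1.4941
G1 X8.61 Y15.33 E1.8711
G1 X2.20 Y21.73 E2.2477
G1 X-6.55 Y19.39 E2.6243
G1 X-8.90 Y10.63 E3.0014
G1 X-3.09 Y4.83 E3.3427
G1 X-9.59 Y3.09 E3.6224
G1 X-11.40 Y-3.67 E3.9134

At z = 13.75 mm: the cube does not reach this height (z outside [0, 9.5]); the r=7 cylinder at (-3, 4) gives a regular 6-gon of circumradius 7 (constant along its height); the cone at (12.5, 3.5) contributes a regular 6-gon of circumradius 9.062 (interpolated between r1=9.5 and r2=9 at t=0.875); Combining (union): the regions partially overlap (shared area 0.20 mm²), so overlapping operands fuse into one piece — 1 connected region; (rotated 75° about Z; rotation is an isometry so areas/perimeters/island counts are preserved). The outline is a single polygon with 12 vertices. Extrusion per mm of travel: 0.4 × 0.25 / (π × 0.875²) = 0.041575. Accumulating E over each segment gives final E = 3.9134.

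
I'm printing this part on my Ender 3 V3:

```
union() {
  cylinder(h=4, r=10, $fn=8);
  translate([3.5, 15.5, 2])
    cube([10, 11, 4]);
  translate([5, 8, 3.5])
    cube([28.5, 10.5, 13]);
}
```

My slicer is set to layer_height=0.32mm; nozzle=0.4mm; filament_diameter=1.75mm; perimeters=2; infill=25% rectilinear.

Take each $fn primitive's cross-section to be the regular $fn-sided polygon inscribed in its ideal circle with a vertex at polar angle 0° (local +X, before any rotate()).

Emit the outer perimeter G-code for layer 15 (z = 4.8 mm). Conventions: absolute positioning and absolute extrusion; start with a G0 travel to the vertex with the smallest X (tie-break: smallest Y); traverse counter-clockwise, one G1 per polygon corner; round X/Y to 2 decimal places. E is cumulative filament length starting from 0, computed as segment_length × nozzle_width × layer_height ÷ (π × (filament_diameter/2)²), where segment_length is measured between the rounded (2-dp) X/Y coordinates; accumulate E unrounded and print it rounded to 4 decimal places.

G0 X3.50 Y15.50 Z4.80
G1 X5.00 Y15.50 E0.0798
G1 X5.00 Y8.00 E0.4789
G1 X33.50 Y8.00 E1.9956
G1 X33.50 Y18.50 E2.5544
G1 X13.50 Y18.50 E3.6187
G1 X13.50 Y26.50 E4.0444
G1 X3.50 Y26.50 E4.5766
G1 X3.50 Y15.50 E5.1620

At z = 4.8 mm: the cylinder is not intersected at this z (z outside [0, 4]); the cube at (3.5, 15.5) is present — its section is the full 10×11 rectangle; the cube at (5, 8) (footprint 28.5×10.5) is included at this height; Merging all regions: the regions partially overlap (shared area 25.50 mm²), so overlapping operands fuse into one piece — 1 connected region. The outline is a single polygon with 8 vertices. Extrusion per mm of travel: 0.4 × 0.32 / (π × 0.875²) = 0.053216. Accumulating E over each segment gives final E = 5.1620.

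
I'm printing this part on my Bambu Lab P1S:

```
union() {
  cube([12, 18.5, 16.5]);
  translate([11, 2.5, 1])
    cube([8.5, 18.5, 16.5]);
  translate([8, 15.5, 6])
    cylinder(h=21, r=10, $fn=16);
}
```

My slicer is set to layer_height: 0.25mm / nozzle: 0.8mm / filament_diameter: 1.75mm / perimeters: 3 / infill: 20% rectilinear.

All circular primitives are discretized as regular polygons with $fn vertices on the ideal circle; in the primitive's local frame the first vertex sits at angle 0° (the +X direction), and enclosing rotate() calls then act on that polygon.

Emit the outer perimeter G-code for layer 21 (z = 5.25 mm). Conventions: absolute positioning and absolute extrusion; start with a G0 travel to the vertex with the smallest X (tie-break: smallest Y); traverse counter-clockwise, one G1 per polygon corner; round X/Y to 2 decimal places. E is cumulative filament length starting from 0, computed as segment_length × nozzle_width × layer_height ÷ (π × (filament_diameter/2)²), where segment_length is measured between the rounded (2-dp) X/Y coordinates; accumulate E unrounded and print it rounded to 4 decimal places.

At z = 5.25 mm: the cube is present — its section is the full 12×18.5 rectangle; the 8.5×18.5 cube at (11, 2.5) contributes its full rectangle; the cylinder at (8, 15.5) is not intersected at this z (z outside [6, 27]); Merging all regions: the regions partially overlap (shared area 16.00 mm²), so overlapping operands fuse into one piece — 1 connected region. The outline is a single polygon with 8 vertices. Extrusion per mm of travel: 0.8 × 0.25 / (π × 0.875²) = 0.083150. Accumulating E over each segment gives final E = 6.7352.

G0 X0.00 Y0.00 Z5.25
G1 X12.00 Y0.00 E0.9978
G1 X12.00 Y2.50 E1.2057
G1 X19.50 Y2.50 E1.8293
G1 X19.50 Y21.00 E3.3676
G1 X11.00 Y21.00 E4.0744
G1 X11.00 Y18.50 E4.2822
G1 X0.00 Y18.50 E5.1969
G1 X0.00 Y0.00 E6.7352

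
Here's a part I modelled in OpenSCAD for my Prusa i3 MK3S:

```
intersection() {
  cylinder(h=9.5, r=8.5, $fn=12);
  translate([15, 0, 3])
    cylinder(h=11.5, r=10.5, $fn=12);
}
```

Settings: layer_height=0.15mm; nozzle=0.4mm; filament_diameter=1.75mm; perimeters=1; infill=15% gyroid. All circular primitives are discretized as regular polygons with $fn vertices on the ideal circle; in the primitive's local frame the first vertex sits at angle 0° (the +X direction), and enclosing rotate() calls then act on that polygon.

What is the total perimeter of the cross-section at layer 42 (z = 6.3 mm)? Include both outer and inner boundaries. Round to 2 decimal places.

23.78 mm

At z = 6.3 mm: the r=8.5 cylinder contributes a regular 12-gon of circumradius 8.5 (perimeter = 2·12·8.500·sin(180°/12) = 52.80 mm); the cylinder at (15, 0): section is a regular 12-gon, circumradius r=10.5 (perimeter = 2·12·10.500·sin(180°/12) = 65.22 mm); Keeping only the common overlap: the r=10.5 cylinder at (15, 0) partially overlaps the r=8.5 cylinder; clipping to the common part keeps 26.60 mm² — boundary = 23.78 mm. Overall, the cross-section is a single solid region. Total boundary length (outer) = 23.78 mm.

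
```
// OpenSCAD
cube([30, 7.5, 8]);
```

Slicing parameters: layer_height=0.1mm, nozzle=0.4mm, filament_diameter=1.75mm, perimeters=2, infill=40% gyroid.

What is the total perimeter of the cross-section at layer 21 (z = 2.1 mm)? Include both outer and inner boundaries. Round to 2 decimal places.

At z = 2.1 mm: the cube is present — its section is the full 30×7.5 rectangle (perimeter 75.00 mm). Overall, the cross-section is a single solid region. Total boundary length (outer) = 75.00 mm.

75.00 mm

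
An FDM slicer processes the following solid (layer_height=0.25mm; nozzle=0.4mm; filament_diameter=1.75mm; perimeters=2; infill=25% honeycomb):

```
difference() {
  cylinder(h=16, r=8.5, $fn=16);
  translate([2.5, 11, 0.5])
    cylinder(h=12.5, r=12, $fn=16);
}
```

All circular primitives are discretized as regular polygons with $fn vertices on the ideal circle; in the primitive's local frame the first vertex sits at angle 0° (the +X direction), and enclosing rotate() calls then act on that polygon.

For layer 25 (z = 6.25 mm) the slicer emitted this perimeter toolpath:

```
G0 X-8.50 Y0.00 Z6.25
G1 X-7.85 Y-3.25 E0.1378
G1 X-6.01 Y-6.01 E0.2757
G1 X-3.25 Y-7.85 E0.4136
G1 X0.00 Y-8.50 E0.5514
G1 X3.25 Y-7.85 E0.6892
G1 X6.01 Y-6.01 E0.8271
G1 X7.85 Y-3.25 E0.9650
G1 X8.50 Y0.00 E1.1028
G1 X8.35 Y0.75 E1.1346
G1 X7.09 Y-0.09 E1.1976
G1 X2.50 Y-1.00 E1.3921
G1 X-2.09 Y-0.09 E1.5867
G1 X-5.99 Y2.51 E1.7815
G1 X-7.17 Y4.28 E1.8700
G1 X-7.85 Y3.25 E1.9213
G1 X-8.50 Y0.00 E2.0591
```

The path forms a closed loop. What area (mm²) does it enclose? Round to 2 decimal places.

Apply the shoelace formula to the sequence of (X, Y) vertices; enclosed area = 118.35 mm².

118.35 mm²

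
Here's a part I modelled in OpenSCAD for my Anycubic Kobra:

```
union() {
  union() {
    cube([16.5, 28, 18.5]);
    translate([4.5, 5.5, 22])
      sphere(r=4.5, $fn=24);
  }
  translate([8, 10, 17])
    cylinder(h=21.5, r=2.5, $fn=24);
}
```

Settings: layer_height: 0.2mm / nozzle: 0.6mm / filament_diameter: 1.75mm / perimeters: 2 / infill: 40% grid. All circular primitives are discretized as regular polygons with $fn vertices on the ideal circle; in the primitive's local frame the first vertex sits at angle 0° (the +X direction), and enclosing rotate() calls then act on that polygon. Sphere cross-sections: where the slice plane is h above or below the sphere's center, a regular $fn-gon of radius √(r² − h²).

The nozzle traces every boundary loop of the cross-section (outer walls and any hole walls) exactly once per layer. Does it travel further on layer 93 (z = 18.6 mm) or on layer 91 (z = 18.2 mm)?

layer 91 (z = 18.2 mm)

Layer 93 (z = 18.6): the cube is not intersected at this z (z outside [0, 18.5]); the sphere at (4.5, 5.5): section is a regular 24-gon, circumradius = √(r²−h²) = √(4.5²−3.4²) = 2.948 (perimeter = 2·24·2.948·sin(180°/24) = 18.47 mm); Merging all regions: only the r=4.5 sphere at (4.5, 5.5) is present, so the union is just that shape — boundary = 18.47 mm; the cylinder at (8, 10): section is a regular 24-gon, circumradius r=2.5 (perimeter = 2·24·2.500·sin(180°/24) = 15.66 mm); Merging all regions: the 2 present regions are separate (no shared area or edge), so areas and boundary lengths simply add and each stays a separate island — boundary = 34.13 mm. So its perimeter = 34.13 mm. Layer 91 (z = 18.2): the 16.5×28 cube contributes its full rectangle (perimeter 89.00 mm); the r=4.5 sphere at (4.5, 5.5) slices to a regular 24-gon of circumradius 2.410 (√(r²−h²) with h=3.8 from center) (perimeter = 2·24·2.410·sin(180°/24) = 15.10 mm); Merging all regions: the r=4.5 sphere at (4.5, 5.5) lies entirely inside the 16.5×28 cube, so the union is just the 16.5×28 cube — boundary = 89.00 mm; the cylinder at (8, 10): section is a regular 24-gon, circumradius r=2.5 (perimeter = 2·24·2.500·sin(180°/24) = 15.66 mm); Merging all regions: the r=2.5 cylinder at (8, 10) lies entirely inside the result so far, so the union is just the result so far — boundary = 89.00 mm. So its perimeter = 89.00 mm. Layer 91 is larger (89.00 vs 34.13 mm).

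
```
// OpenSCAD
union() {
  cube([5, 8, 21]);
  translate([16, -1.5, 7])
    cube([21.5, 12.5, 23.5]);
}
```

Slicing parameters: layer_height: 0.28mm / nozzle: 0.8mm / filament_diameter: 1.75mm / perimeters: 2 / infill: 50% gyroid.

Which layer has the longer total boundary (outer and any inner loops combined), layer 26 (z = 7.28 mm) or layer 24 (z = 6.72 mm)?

layer 26 (z = 7.28 mm)

Layer 26 (z = 7.28): the cube (footprint 5×8) is included at this height (perimeter 26.00 mm); the 21.5×12.5 cube at (16, -1.5) contributes its full rectangle (perimeter 68.00 mm); Combining (union): the 2 present regions are separate (no shared area or edge), so areas and boundary lengths simply add and each stays a separate island — boundary = 94.00 mm. So its perimeter = 94.00 mm. Layer 24 (z = 6.72): the cube (footprint 5×8) is included at this height (perimeter 26.00 mm); the cube at (16, -1.5) is absent (z outside [7, 30.5]); Merging all regions: only the 5×8 cube is present, so the union is just that shape — boundary = 26.00 mm. So its perimeter = 26.00 mm. Layer 26 is larger (94.00 vs 26.00 mm).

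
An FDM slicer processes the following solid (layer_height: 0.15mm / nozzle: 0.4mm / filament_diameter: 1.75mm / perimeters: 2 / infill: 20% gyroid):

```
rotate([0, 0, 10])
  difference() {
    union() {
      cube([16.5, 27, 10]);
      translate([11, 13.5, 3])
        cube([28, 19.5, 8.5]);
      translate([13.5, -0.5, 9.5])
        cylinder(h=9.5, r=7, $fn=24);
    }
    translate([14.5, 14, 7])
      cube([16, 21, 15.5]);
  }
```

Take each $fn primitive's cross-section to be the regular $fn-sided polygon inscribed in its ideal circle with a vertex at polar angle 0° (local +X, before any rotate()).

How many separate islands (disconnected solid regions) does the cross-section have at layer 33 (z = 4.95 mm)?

1

At z = 4.95 mm: the 16.5×27 cube contributes its full rectangle; the cube at (11, 13.5) (footprint 28×19.5) is included at this height; the cylinder at (13.5, -0.5) is not intersected at this z (z outside [9.5, 19]); Taking the union: the regions partially overlap (shared area 74.25 mm²), so overlapping operands fuse into one piece — 1 connected region; the cube at (14.5, 14) is not intersected at this z (z outside [7, 22.5]); Taking the first minus the rest: none of the subtracted shapes is present at this height, so that combined region is unchanged — 1 connected region; (whole slice rotated 10° about Z — lengths, areas and connectivity unchanged). Overall, the cross-section is a single solid region. Island count = 1.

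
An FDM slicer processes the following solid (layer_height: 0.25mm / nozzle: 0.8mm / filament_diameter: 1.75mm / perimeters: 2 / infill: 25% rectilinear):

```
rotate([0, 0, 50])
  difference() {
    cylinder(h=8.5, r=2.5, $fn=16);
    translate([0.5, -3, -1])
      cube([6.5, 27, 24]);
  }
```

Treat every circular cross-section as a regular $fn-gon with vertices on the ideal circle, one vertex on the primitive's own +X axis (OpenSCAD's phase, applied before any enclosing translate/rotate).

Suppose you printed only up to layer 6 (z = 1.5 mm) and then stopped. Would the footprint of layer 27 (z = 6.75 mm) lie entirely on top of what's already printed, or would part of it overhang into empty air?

entirely on top

Compare the two slices. At z = 1.5: the cylinder: section is a regular 16-gon, circumradius r=2.5 (area = (16/2)·2.500²·sin(360°/16) = 19.13 mm²); the 6.5×27 cube at (0.5, -3) contributes its full rectangle (area 175.50 mm²); Taking the first minus the rest: starting from the r=2.5 cylinder (19.13 mm²), the 6.5×27 cube at (0.5, -3) partially overlaps it — only the 7.12 mm² overlap (of its 175.50 mm²) is removed, clipping the outline — area = 12.02 mm²; (rotated 50° about Z; rotation is an isometry so areas/perimeters/island counts are preserved). At z = 6.75: the r=2.5 cylinder gives a regular 16-gon of circumradius 2.5 (constant along its height) (area = (16/2)·2.500²·sin(360°/16) = 19.13 mm²); the cube at (0.5, -3) is present — its section is the full 6.5×27 rectangle (area 175.50 mm²); Taking the first minus the rest: starting from the r=2.5 cylinder (19.13 mm²), the 6.5×27 cube at (0.5, -3) partially overlaps it — only the 7.12 mm² overlap (of its 175.50 mm²) is removed, clipping the outline — area = 12.02 mm²; (whole slice rotated 50° about Z — lengths, areas and connectivity unchanged). Checking containment: the cross-section at z = 6.75 is a subset of the cross-section at z = 1.5.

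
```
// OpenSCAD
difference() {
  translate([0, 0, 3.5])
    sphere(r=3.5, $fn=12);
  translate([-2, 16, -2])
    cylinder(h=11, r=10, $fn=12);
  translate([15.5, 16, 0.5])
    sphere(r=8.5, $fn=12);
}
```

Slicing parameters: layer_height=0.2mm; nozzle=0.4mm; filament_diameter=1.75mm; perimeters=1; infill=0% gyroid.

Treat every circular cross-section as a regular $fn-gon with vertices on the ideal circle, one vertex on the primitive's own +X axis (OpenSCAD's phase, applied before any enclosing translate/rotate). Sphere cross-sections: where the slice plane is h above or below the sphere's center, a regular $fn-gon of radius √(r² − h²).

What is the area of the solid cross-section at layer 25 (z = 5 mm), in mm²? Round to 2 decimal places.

At z = 5 mm: the r=3.5 sphere slices to a regular 12-gon of circumradius 3.162 (√(r²−h²) with h=1.5 from center) (area = (12/2)·3.162²·sin(360°/12) = 30.00 mm²); the r=10 cylinder at (-2, 16) gives a regular 12-gon of circumradius 10 (constant along its height) (area = (12/2)·10.000²·sin(360°/12) = 300.00 mm²); the r=8.5 sphere at (15.5, 16) slices to a regular 12-gon of circumradius 7.211 (√(r²−h²) with h=4.5 from center) (area = (12/2)·7.211²·sin(360°/12) = 156.00 mm²); After the difference (first − rest): starting from the r=3.5 sphere (30.00 mm²), the r=10 cylinder at (-2, 16) misses the remaining region (no effect); the r=8.5 sphere at (15.5, 16) misses the remaining region (no effect) — area = 30.00 mm². Overall, the cross-section is a single solid region. Net area = 30.00 mm².

30.00 mm²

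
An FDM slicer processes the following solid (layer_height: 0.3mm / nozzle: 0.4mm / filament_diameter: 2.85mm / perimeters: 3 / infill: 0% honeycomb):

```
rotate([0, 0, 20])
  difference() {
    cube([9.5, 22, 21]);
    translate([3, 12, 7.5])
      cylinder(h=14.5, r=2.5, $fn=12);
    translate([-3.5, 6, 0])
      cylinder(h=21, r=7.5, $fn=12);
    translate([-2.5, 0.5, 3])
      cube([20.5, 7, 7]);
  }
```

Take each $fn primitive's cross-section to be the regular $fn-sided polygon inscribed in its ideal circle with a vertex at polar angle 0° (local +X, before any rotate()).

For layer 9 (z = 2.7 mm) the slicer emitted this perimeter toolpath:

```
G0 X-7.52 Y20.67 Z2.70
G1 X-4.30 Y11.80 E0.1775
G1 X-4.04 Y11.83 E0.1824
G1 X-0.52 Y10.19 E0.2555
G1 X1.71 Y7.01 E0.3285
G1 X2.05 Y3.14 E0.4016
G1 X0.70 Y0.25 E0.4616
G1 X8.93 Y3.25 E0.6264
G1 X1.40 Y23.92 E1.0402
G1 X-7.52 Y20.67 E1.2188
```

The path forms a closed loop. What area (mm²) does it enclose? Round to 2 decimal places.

Apply the shoelace formula to the sequence of (X, Y) vertices; enclosed area = 174.04 mm².

174.04 mm²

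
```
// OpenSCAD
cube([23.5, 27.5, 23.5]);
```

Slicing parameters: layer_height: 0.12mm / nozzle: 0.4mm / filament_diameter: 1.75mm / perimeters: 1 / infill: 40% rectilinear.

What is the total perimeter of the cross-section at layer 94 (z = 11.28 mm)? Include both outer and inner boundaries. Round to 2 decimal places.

At z = 11.28 mm: the 23.5×27.5 cube contributes its full rectangle (perimeter 102.00 mm). Overall, the cross-section is a single solid region. Total boundary length (outer) = 102.00 mm.

102.00 mm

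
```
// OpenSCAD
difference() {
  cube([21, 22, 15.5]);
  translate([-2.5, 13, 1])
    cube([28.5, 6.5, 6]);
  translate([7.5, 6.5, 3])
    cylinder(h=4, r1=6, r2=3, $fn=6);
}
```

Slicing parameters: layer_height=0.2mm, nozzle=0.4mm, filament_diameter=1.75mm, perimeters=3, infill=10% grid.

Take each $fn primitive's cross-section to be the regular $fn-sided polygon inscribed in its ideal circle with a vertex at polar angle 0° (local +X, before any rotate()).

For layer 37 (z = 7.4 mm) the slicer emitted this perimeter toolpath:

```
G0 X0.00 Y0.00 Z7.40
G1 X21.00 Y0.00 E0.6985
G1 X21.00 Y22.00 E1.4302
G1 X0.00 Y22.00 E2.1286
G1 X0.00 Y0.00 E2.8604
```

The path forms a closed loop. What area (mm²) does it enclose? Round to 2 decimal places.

462.00 mm²

Apply the shoelace formula to the sequence of (X, Y) vertices; enclosed area = 462.00 mm².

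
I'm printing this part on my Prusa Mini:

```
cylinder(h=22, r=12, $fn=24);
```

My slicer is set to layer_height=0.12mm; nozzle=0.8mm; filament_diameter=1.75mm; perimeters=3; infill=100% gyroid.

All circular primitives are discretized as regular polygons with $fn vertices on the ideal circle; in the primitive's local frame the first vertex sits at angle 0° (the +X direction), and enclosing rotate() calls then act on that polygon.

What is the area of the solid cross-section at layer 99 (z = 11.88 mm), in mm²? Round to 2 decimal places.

447.24 mm²

At z = 11.88 mm: the r=12 cylinder contributes a regular 24-gon of circumradius 12 (area = (24/2)·12.000²·sin(360°/24) = 447.24 mm²). Overall, the cross-section is a single solid region. Net area = 447.24 mm².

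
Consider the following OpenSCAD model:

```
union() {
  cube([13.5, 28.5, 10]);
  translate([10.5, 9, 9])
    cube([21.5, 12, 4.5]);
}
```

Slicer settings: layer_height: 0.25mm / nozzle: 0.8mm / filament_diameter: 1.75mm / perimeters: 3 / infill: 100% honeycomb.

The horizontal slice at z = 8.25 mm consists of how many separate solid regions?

At z = 8.25 mm: the 13.5×28.5 cube contributes its full rectangle; the cube at (10.5, 9) is not intersected at this z (z outside [9, 13.5]); Merging all regions: only the 13.5×28.5 cube is present, so the union is just that shape — 1 connected region. The result has 1 disconnected region.

1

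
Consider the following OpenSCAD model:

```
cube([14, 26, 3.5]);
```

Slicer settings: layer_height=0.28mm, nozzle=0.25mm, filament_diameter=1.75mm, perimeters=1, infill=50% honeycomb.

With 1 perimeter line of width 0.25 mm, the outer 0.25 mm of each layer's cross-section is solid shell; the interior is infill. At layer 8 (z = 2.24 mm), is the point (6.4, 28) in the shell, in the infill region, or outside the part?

At z = 2.24 mm: the cube is present — its section is the full 14×26 rectangle. Overall, the cross-section is a single solid region. The nearest boundary edge runs (14.00, 26.00)→(0.00, 26.00); distance from the point to it = 2.00 mm. The point is not inside any of the regions above, so it lies outside the cross-section (2.00 mm from the nearest boundary).

outside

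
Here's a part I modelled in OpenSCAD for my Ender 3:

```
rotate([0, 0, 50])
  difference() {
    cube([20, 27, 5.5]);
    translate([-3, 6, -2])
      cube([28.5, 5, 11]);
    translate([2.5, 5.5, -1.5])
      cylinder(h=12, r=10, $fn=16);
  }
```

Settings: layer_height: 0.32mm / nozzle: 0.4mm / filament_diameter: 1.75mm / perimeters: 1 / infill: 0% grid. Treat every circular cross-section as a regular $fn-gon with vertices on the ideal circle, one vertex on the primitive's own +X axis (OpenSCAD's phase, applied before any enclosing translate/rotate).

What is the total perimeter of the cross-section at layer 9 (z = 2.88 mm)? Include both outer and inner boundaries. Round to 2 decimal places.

At z = 2.88 mm: the 20×27 cube contributes its full rectangle (perimeter 94.00 mm); the cube at (-3, 6) (footprint 28.5×5) is included at this height (perimeter 67.00 mm); the cylinder at (2.5, 5.5): section is a regular 16-gon, circumradius r=10 (perimeter = 2·16·10.000·sin(180°/16) = 62.43 mm); After the difference (first − rest): starting from the 20×27 cube, the 28.5×5 cube at (-3, 6) partially overlaps it — only the 100.00 mm² overlap (of its 142.50 mm²) is removed, clipping the outline; the r=10 cylinder at (2.5, 5.5) partially overlaps it — only the 107.14 mm² overlap (of its 306.15 mm²) is removed, clipping the outline — boundary = 99.02 mm; (whole slice rotated 50° about Z — lengths, areas and connectivity unchanged). Overall, the cross-section has 2 separate islands. Total boundary length (outer) = 99.02 mm.

99.02 mm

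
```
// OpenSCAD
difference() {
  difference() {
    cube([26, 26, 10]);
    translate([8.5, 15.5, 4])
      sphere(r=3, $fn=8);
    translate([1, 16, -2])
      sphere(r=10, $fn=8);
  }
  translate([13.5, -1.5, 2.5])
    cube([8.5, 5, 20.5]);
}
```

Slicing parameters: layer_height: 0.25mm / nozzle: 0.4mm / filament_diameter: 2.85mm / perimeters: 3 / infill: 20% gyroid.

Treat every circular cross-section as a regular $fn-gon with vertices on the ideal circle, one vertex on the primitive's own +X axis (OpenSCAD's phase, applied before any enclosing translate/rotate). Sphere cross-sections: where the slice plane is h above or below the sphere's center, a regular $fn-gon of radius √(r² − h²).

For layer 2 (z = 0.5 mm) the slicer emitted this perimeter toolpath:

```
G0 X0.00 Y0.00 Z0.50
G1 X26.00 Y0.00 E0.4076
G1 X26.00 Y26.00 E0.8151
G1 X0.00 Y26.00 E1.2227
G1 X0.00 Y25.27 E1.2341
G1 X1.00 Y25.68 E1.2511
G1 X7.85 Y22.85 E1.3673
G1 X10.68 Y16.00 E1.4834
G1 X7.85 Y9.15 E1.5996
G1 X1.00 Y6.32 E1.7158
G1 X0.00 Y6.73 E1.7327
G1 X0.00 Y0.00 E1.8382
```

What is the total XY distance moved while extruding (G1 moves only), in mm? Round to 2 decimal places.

117.27 mm

Sum the Euclidean lengths of each G1 segment: total = 117.27 mm.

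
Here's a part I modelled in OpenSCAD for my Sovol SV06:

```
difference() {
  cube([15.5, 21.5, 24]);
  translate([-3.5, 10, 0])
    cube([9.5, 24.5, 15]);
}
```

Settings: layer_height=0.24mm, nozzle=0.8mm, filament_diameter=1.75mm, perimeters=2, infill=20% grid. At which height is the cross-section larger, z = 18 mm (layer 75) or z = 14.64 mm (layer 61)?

Layer 75 (z = 18): the 15.5×21.5 cube contributes its full rectangle (area 333.25 mm²); the cube at (-3.5, 10) does not reach this height (z outside [0, 15]); Taking the first minus the rest: none of the subtracted shapes is present at this height, so the 15.5×21.5 cube is unchanged — area = 333.25 mm². So its area = 333.25 mm². Layer 61 (z = 14.64): the 15.5×21.5 cube contributes its full rectangle (area 333.25 mm²); the 9.5×24.5 cube at (-3.5, 10) contributes its full rectangle (area 232.75 mm²); After the difference (first − rest): starting from the 15.5×21.5 cube (333.25 mm²), the 9.5×24.5 cube at (-3.5, 10) partially overlaps it — only the 69.00 mm² overlap (of its 232.75 mm²) is removed, clipping the outline — area = 264.25 mm². So its area = 264.25 mm². Layer 75 is larger (333.25 vs 264.25 mm²).

layer 75 (z = 18 mm)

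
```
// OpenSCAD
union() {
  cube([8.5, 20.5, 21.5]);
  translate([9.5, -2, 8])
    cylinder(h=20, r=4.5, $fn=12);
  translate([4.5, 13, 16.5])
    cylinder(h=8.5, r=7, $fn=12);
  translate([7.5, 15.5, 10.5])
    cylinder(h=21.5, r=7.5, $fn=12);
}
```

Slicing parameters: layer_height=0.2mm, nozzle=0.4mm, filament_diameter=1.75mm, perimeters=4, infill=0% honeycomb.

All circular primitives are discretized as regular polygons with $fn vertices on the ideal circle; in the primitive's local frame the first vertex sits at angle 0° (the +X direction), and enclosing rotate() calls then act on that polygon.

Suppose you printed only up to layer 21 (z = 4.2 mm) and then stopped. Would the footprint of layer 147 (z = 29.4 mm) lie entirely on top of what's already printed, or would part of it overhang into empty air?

Compare the two slices. At z = 4.2: the cube is present — its section is the full 8.5×20.5 rectangle (area 174.25 mm²); the cylinder at (9.5, -2) does not reach this height (z outside [8, 28]); the cylinder at (4.5, 13) does not reach this height (z outside [16.5, 25]); the cylinder at (7.5, 15.5) is absent (z outside [10.5, 32]); Taking the union: only the 8.5×20.5 cube is present, so the union is just that shape — area = 174.25 mm². At z = 29.4: the cube does not reach this height (z outside [0, 21.5]); the cylinder at (9.5, -2) is absent (z outside [8, 28]); the cylinder at (4.5, 13) is absent (z outside [16.5, 25]); the r=7.5 cylinder at (7.5, 15.5) gives a regular 12-gon of circumradius 7.5 (constant along its height) (area = (12/2)·7.500²·sin(360°/12) = 168.75 mm²); Taking the union: only the r=7.5 cylinder at (7.5, 15.5) is present, so the union is just that shape — area = 168.75 mm². Checking containment: at z = 29.4 the cross-section extends beyond the z = 4.2 cross-section by about 80.62 mm².

part overhangs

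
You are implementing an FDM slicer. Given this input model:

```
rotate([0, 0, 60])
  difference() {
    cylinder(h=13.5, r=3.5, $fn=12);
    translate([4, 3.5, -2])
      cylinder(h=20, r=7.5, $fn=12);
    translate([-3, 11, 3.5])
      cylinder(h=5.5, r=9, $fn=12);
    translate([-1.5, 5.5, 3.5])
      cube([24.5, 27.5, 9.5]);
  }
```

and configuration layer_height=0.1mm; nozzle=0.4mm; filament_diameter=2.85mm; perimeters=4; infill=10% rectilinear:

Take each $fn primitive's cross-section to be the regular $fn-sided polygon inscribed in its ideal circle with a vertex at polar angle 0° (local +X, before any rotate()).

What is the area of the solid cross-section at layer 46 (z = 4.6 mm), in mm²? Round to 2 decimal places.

6.59 mm²

At z = 4.6 mm: the cylinder: section is a regular 12-gon, circumradius r=3.5 (area = (12/2)·3.500²·sin(360°/12) = 36.75 mm²); the r=7.5 cylinder at (4, 3.5) contributes a regular 12-gon of circumradius 7.5 (area = (12/2)·7.500²·sin(360°/12) = 168.75 mm²); the cylinder at (-3, 11): section is a regular 12-gon, circumradius r=9 (area = (12/2)·9.000²·sin(360°/12) = 243.00 mm²); the cube at (-1.5, 5.5) is present — its section is the full 24.5×27.5 rectangle (area 673.75 mm²); Taking the first minus the rest: starting from the r=3.5 cylinder (36.75 mm²), the r=7.5 cylinder at (4, 3.5) partially overlaps it — only the 30.16 mm² overlap (of its 168.75 mm²) is removed, clipping the outline; the r=9 cylinder at (-3, 11) misses the remaining region (no effect); the 24.5×27.5 cube at (-1.5, 5.5) misses the remaining region (no effect) — area = 6.59 mm²; (rotated 60° about Z; rotation is an isometry so areas/perimeters/island counts are preserved). Overall, the cross-section is a single solid region. Net area = 6.59 mm².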